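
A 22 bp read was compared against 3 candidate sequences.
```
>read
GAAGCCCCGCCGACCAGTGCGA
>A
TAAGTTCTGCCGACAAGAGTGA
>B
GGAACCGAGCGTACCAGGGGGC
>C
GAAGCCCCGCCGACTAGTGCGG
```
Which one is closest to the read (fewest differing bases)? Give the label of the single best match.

C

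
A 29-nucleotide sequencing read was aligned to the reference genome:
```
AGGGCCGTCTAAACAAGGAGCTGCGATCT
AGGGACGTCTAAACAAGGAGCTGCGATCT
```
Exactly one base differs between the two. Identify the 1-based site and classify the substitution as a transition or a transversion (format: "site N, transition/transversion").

Site 5 changes C→A. C is a pyrimidine and A is a purine, so this is a transversion.

site 5, transversion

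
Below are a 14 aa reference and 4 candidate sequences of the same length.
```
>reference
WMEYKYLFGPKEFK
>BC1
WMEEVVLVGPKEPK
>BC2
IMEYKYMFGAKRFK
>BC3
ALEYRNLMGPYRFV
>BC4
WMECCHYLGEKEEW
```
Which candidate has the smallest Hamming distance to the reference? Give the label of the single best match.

Hamming distances to reference — BC1: 5; BC2: 4; BC3: 8; BC4: 8.
Smallest is BC2 with 4 mismatches.

BC2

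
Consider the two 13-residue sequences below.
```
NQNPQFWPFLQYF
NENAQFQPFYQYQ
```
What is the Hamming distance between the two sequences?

5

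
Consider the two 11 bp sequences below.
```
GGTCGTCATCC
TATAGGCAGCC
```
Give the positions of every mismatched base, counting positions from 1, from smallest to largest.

Differences at position 1 (G→T), position 2 (G→A), position 4 (C→A), position 6 (T→G), position 9 (T→G).

1, 2, 4, 6, 9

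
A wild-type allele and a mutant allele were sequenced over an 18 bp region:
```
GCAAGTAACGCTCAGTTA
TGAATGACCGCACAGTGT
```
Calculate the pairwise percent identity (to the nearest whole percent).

56%

8 positions differ (1, 2, 5, 6, 8, 12, 17, 18), so 10 of 18 match: 10/18 = 55.56%.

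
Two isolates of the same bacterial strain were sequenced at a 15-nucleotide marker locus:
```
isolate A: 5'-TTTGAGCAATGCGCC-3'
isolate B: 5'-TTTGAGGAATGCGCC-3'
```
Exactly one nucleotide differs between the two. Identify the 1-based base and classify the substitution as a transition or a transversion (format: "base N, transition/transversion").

Base 7 changes C→G. C is a pyrimidine and G is a purine, so this is a transversion.

base 7, transversion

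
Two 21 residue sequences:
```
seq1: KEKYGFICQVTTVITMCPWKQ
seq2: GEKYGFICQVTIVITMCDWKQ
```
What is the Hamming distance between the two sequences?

Comparing position by position, 3 residues differ: 1 (K/G), 12 (T/I), 18 (P/D).

3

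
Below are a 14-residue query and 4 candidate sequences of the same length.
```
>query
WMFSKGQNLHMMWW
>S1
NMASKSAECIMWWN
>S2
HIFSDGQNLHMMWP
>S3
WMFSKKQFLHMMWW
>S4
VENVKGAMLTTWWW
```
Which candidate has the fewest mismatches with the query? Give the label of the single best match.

S3

S1 differs at 9 positions; S2 differs at 4 positions; S3 differs at 2 positions; S4 differs at 9 positions. The closest is S3.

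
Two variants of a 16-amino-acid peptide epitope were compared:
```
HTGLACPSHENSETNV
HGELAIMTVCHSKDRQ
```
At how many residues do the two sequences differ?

Comparing position by position, 12 residues differ: 2 (T/G), 3 (G/E), 6 (C/I), 7 (P/M), 8 (S/T), 9 (H/V), 10 (E/C), 11 (N/H), 13 (E/K), 14 (T/D), 15 (N/R), 16 (V/Q).

12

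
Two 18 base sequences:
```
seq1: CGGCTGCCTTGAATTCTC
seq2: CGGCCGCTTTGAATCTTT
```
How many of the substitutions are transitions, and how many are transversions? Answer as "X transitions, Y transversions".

5 transitions, 0 transversions

Transitions (purine↔purine or pyrimidine↔pyrimidine): 5 T→C, 8 C→T, 15 T→C, 16 C→T, 18 C→T.
Transversions (purine↔pyrimidine): none.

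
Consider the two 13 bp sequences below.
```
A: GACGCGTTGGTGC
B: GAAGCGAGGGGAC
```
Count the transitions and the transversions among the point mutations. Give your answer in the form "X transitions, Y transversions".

Transitions (purine↔purine or pyrimidine↔pyrimidine): 12 G→A.
Transversions (purine↔pyrimidine): 3 C→A, 7 T→A, 8 T→G, 11 T→G.

1 transition, 4 transversions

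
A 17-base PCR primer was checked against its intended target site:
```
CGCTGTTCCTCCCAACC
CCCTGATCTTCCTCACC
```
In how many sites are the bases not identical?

The sequences differ at sites 2, 6, 9, 13, 14 (1-based) — 5 in total.

5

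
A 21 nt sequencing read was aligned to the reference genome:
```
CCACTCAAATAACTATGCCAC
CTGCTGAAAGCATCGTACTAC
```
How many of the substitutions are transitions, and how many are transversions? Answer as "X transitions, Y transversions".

7 transitions, 3 transversions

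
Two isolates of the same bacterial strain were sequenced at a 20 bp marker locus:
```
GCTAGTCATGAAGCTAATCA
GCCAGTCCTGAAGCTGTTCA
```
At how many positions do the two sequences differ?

4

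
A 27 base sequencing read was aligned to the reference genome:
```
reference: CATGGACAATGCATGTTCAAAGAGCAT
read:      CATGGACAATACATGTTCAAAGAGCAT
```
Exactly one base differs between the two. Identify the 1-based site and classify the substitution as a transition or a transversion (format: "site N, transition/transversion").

The sequences differ only at site 11: G→A (purine→purine), a transition.

site 11, transition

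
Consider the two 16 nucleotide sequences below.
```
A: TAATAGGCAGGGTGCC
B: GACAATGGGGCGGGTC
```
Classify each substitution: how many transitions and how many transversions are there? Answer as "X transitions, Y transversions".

2 transitions, 7 transversions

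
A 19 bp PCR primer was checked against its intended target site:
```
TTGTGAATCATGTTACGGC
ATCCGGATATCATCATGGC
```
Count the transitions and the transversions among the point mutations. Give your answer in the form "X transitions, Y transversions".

6 transitions, 4 transversions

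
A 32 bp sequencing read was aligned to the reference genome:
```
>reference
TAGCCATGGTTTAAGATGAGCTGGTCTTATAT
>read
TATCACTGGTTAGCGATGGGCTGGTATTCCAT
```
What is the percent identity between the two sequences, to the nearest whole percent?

Mismatches at positions 3, 5, 6, 12, 13, 14, 19, 26, 29, 30 (1-based): 10 of 32.
Identical positions: 22/32 = 68.75% → 69%.

69%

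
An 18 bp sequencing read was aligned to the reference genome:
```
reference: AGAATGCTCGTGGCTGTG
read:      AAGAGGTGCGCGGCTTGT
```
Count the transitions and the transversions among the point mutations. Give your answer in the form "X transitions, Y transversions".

4 transitions, 5 transversions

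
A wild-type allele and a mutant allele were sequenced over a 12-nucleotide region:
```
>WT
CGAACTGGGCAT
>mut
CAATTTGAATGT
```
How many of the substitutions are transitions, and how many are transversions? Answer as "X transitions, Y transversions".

Transitions (purine↔purine or pyrimidine↔pyrimidine): 2 G→A, 5 C→T, 8 G→A, 9 G→A, 10 C→T, 11 A→G.
Transversions (purine↔pyrimidine): 4 A→T.

6 transitions, 1 transversion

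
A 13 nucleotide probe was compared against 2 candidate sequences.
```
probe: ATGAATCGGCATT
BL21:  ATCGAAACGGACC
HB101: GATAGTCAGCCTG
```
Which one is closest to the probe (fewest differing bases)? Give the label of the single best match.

HB101

Hamming distances to probe — BL21: 8; HB101: 7.
Smallest is HB101 with 7 mismatches.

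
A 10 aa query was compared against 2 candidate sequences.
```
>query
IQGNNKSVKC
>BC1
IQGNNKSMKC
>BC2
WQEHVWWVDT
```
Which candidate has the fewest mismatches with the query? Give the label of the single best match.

BC1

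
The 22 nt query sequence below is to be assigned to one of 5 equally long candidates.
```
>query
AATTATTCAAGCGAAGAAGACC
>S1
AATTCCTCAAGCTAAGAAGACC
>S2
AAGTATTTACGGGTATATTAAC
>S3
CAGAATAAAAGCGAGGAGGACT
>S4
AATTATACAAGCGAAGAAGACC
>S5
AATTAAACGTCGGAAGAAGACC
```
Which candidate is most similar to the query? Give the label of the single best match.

S1 differs at 3 positions; S2 differs at 9 positions; S3 differs at 8 positions; S4 differs at 1 position; S5 differs at 6 positions. The closest is S4.

S4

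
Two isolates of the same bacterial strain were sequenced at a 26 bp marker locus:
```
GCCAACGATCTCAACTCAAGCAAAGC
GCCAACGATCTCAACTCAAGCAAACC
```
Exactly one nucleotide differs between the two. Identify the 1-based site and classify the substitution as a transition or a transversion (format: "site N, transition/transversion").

site 25, transversion

Site 25 changes G→C. G is a purine and C is a pyrimidine, so this is a transversion.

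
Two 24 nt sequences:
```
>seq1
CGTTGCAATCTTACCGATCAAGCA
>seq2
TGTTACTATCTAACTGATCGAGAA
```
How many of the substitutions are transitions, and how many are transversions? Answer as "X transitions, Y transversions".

Mismatches (1-based):
site 1: C→T (pyrimidine→pyrimidine, transition)
site 5: G→A (purine→purine, transition)
site 7: A→T (purine→pyrimidine, transversion)
site 12: T→A (pyrimidine→purine, transversion)
site 15: C→T (pyrimidine→pyrimidine, transition)
site 20: A→G (purine→purine, transition)
site 23: C→A (pyrimidine→purine, transversion)

4 transitions, 3 transversions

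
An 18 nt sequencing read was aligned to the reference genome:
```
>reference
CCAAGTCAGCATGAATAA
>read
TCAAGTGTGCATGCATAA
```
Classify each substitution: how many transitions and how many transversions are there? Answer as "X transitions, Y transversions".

Mismatches (1-based):
position 1: C→T (pyrimidine→pyrimidine, transition)
position 7: C→G (pyrimidine→purine, transversion)
position 8: A→T (purine→pyrimidine, transversion)
position 14: A→C (purine→pyrimidine, transversion)

1 transition, 3 transversions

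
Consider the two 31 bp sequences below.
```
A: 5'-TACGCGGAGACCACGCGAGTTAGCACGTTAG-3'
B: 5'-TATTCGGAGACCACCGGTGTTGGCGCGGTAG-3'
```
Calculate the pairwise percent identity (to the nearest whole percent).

Mismatches at positions 3, 4, 15, 16, 18, 22, 25, 28 (1-based): 8 of 31.
Identical positions: 23/31 = 74.19% → 74%.

74%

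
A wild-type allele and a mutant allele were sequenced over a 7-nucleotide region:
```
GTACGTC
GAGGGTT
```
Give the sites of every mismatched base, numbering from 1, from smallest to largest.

Differences at site 2 (T→A), site 3 (A→G), site 4 (C→G), site 7 (C→T).

2, 3, 4, 7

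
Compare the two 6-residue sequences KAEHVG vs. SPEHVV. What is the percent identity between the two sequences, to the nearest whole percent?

50%

3 positions differ (1, 2, 6), so 3 of 6 match: 3/6 = 50%.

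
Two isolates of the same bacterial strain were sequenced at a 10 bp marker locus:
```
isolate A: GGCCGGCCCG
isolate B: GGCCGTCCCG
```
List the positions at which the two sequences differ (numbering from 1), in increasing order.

Differences at position 6 (G→T).

6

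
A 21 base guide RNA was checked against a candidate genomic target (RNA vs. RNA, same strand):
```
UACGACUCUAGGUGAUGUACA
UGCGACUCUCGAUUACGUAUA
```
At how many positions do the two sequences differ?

6

The sequences differ at positions 2, 10, 12, 14, 16, 20 (1-based) — 6 in total.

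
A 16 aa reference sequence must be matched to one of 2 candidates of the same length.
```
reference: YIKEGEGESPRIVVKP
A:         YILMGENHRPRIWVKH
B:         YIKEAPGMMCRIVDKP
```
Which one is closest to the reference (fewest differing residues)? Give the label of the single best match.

B

A differs at 7 residues; B differs at 6 residues. The closest is B.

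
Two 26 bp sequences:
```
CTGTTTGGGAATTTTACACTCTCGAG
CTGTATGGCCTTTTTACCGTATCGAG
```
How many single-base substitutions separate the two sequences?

Mismatches (1-based): site 5: T→A; site 9: G→C; site 10: A→C; site 11: A→T; site 18: A→C; site 19: C→G; site 21: C→A.

7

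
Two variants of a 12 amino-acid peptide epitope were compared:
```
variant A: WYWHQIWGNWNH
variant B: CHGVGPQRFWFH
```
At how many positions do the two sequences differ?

10

Comparing position by position, 10 positions differ: 1 (W/C), 2 (Y/H), 3 (W/G), 4 (H/V), 5 (Q/G), 6 (I/P), 7 (W/Q), 8 (G/R), 9 (N/F), 11 (N/F).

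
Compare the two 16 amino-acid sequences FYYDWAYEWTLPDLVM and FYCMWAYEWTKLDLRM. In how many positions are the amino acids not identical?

Comparing position by position, 5 positions differ: 3 (Y/C), 4 (D/M), 11 (L/K), 12 (P/L), 15 (V/R).

5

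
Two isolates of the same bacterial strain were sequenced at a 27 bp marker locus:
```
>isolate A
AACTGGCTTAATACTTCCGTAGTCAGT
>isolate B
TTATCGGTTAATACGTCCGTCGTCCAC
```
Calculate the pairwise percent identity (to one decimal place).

63.0%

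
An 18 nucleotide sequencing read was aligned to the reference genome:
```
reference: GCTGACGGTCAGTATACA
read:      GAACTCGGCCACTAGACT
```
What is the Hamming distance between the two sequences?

Comparing position by position, 8 bases differ: 2 (C/A), 3 (T/A), 4 (G/C), 5 (A/T), 9 (T/C), 12 (G/C), 15 (T/G), 18 (A/T).

8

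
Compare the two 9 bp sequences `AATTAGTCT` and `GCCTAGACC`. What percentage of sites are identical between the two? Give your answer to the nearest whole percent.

Mismatches at positions 1, 2, 3, 7, 9 (1-based): 5 of 9.
Identical positions: 4/9 = 44.44% → 44%.

44%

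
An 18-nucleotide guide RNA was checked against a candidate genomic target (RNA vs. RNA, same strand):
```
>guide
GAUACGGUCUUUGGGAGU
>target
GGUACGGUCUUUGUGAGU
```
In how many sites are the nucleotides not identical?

2

The sequences differ at sites 2, 14 (1-based) — 2 in total.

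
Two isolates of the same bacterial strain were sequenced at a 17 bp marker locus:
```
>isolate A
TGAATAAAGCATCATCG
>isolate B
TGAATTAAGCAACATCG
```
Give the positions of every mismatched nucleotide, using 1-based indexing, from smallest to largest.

Scanning 1-based: 6: A/T; 12: T/A.

6, 12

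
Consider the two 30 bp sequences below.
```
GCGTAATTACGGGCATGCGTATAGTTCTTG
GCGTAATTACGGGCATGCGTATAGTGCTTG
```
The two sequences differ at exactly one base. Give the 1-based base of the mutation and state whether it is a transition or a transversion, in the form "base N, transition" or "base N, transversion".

base 26, transversion

The sequences differ only at base 26: T→G (pyrimidine→purine), a transversion.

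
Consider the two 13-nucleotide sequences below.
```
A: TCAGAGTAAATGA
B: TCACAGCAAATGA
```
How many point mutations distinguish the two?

2

Mismatches (1-based): site 4: G→C; site 7: T→C.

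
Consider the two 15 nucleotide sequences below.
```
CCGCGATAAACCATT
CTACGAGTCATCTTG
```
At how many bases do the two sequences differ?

Comparing position by position, 8 bases differ: 2 (C/T), 3 (G/A), 7 (T/G), 8 (A/T), 9 (A/C), 11 (C/T), 13 (A/T), 15 (T/G).

8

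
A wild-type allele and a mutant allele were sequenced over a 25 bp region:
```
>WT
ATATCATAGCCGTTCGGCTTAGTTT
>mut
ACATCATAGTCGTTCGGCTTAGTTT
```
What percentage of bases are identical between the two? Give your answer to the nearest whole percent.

2 positions differ (2, 10), so 23 of 25 match: 23/25 = 92%.

92%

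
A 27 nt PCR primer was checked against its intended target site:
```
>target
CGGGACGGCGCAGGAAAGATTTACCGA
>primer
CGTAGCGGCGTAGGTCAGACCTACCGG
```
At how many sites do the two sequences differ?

Comparing position by position, 9 sites differ: 3 (G/T), 4 (G/A), 5 (A/G), 11 (C/T), 15 (A/T), 16 (A/C), 20 (T/C), 21 (T/C), 27 (A/G).

9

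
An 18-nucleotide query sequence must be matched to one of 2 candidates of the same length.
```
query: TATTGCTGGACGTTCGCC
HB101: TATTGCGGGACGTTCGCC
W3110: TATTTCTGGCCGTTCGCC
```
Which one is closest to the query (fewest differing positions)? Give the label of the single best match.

Hamming distances to query — HB101: 1; W3110: 2.
Smallest is HB101 with 1 mismatch.

HB101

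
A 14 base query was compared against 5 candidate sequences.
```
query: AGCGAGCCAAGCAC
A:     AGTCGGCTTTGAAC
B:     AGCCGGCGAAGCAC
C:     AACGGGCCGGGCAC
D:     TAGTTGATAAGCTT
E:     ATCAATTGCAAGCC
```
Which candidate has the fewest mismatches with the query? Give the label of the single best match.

B

Hamming distances to query — A: 7; B: 3; C: 4; D: 9; E: 9.
Smallest is B with 3 mismatches.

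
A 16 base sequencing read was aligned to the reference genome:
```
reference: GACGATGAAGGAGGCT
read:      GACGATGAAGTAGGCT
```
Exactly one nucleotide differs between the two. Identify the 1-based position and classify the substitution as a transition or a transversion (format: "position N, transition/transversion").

The sequences differ only at position 11: G→T (purine→pyrimidine), a transversion.

position 11, transversion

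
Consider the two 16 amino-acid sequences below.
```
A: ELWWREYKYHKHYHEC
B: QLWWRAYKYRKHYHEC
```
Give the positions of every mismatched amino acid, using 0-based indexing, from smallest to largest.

Differences at position 0 (E→Q), position 5 (E→A), position 9 (H→R).

0, 5, 9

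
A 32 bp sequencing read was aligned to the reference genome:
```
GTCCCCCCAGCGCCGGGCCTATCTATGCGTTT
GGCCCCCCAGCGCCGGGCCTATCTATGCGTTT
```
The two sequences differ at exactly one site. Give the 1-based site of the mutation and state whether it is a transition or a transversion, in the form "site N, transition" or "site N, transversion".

Site 2 changes T→G. T is a pyrimidine and G is a purine, so this is a transversion.

site 2, transversion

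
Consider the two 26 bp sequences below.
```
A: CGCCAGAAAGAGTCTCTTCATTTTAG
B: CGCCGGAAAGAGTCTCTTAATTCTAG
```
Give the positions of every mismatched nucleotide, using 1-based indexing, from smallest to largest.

Scanning 1-based: 5: A/G; 19: C/A; 23: T/C.

5, 19, 23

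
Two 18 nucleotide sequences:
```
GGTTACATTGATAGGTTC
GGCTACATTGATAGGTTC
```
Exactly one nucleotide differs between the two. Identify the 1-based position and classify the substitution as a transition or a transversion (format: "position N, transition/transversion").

Position 3 changes T→C. T is a pyrimidine and C is a pyrimidine, so this is a transition.

position 3, transition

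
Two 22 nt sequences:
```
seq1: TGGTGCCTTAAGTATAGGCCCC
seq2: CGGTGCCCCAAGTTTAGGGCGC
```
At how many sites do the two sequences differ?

6

The sequences differ at sites 1, 8, 9, 14, 19, 21 (1-based) — 6 in total.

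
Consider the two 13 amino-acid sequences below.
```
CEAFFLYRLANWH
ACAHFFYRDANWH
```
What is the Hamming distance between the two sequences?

Comparing position by position, 5 positions differ: 1 (C/A), 2 (E/C), 4 (F/H), 6 (L/F), 9 (L/D).

5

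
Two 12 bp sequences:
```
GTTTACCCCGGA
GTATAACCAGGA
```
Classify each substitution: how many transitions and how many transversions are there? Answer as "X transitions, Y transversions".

0 transitions, 3 transversions

Mismatches (1-based):
base 3: T→A (pyrimidine→purine, transversion)
base 6: C→A (pyrimidine→purine, transversion)
base 9: C→A (pyrimidine→purine, transversion)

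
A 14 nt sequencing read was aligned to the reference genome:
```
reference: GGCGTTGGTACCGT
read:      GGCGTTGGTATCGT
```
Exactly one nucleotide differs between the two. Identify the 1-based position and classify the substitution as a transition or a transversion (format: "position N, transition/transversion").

position 11, transition

Position 11 changes C→T. C is a pyrimidine and T is a pyrimidine, so this is a transition.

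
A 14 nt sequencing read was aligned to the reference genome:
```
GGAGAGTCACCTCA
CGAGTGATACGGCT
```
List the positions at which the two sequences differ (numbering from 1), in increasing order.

1, 5, 7, 8, 11, 12, 14

Scanning 1-based: 1: G/C; 5: A/T; 7: T/A; 8: C/T; 11: C/G; 12: T/G; 14: A/T.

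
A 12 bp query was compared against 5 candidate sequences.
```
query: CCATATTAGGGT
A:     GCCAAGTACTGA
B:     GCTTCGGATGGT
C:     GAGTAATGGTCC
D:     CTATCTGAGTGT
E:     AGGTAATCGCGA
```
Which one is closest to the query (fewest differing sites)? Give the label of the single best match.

D

A differs at 7 sites; B differs at 6 sites; C differs at 8 sites; D differs at 4 sites; E differs at 7 sites. The closest is D.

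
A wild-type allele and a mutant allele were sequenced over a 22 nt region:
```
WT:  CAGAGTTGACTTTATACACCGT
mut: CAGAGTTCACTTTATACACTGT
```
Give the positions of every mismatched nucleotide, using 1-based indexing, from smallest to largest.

8, 20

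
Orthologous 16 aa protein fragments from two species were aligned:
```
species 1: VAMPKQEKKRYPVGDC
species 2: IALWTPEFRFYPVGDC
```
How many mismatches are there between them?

8

Comparing position by position, 8 positions differ: 1 (V/I), 3 (M/L), 4 (P/W), 5 (K/T), 6 (Q/P), 8 (K/F), 9 (K/R), 10 (R/F).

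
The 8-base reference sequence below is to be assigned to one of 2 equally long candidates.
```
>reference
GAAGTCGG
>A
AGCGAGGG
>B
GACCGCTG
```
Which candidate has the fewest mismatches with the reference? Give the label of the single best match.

B

Hamming distances to reference — A: 5; B: 4.
Smallest is B with 4 mismatches.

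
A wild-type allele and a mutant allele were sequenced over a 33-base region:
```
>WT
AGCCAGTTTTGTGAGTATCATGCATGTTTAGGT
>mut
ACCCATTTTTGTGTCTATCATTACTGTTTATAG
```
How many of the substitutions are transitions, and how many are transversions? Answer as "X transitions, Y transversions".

Mismatches (1-based):
position 2: G→C (purine→pyrimidine, transversion)
position 6: G→T (purine→pyrimidine, transversion)
position 14: A→T (purine→pyrimidine, transversion)
position 15: G→C (purine→pyrimidine, transversion)
position 22: G→T (purine→pyrimidine, transversion)
position 23: C→A (pyrimidine→purine, transversion)
position 24: A→C (purine→pyrimidine, transversion)
position 31: G→T (purine→pyrimidine, transversion)
position 32: G→A (purine→purine, transition)
position 33: T→G (pyrimidine→purine, transversion)

1 transition, 9 transversions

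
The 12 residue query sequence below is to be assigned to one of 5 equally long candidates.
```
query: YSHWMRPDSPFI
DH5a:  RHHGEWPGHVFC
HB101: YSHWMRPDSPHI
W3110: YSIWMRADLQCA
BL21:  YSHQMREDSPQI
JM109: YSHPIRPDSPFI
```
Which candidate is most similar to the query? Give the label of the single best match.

DH5a differs at 9 residues; HB101 differs at 1 residue; W3110 differs at 6 residues; BL21 differs at 3 residues; JM109 differs at 2 residues. The closest is HB101.

HB101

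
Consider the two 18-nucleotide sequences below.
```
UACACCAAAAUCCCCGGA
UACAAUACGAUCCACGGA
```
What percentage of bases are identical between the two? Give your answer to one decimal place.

72.2%

5 positions differ (5, 6, 8, 9, 14), so 13 of 18 match: 13/18 = 72.22%.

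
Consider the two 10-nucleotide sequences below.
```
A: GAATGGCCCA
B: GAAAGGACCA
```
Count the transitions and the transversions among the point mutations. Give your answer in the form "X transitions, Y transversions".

0 transitions, 2 transversions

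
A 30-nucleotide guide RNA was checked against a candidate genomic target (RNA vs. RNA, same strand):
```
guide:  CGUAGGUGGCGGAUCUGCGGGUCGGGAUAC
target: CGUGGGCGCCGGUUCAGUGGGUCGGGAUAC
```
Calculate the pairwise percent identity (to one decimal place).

80.0%

Mismatches at positions 4, 7, 9, 13, 16, 18 (1-based): 6 of 30.
Identical positions: 24/30 = 80% → 80.0%.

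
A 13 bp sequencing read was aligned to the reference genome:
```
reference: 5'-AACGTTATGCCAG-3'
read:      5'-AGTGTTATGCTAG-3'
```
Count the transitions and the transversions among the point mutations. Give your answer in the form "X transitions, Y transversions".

3 transitions, 0 transversions

Mismatches (1-based):
site 2: A→G (purine→purine, transition)
site 3: C→T (pyrimidine→pyrimidine, transition)
site 11: C→T (pyrimidine→pyrimidine, transition)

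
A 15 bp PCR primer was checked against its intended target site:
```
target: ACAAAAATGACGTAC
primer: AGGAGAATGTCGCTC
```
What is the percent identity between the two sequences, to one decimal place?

6 positions differ (2, 3, 5, 10, 13, 14), so 9 of 15 match: 9/15 = 60%.

60.0%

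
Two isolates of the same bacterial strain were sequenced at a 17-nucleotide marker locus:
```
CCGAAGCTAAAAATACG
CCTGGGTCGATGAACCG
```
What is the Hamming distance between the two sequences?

10

Comparing position by position, 10 bases differ: 3 (G/T), 4 (A/G), 5 (A/G), 7 (C/T), 8 (T/C), 9 (A/G), 11 (A/T), 12 (A/G), 14 (T/A), 15 (A/C).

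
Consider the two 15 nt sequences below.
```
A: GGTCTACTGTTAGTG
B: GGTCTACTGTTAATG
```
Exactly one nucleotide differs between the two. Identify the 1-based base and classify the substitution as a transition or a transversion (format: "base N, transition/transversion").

base 13, transition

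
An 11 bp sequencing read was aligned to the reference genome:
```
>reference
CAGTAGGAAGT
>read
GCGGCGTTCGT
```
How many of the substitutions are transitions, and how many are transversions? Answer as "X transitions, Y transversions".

0 transitions, 7 transversions

Mismatches (1-based):
position 1: C→G (pyrimidine→purine, transversion)
position 2: A→C (purine→pyrimidine, transversion)
position 4: T→G (pyrimidine→purine, transversion)
position 5: A→C (purine→pyrimidine, transversion)
position 7: G→T (purine→pyrimidine, transversion)
position 8: A→T (purine→pyrimidine, transversion)
position 9: A→C (purine→pyrimidine, transversion)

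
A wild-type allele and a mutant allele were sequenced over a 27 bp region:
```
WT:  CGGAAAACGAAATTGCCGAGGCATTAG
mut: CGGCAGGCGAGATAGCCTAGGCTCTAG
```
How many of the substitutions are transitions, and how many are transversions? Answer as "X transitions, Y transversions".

4 transitions, 4 transversions

Mismatches (1-based):
base 4: A→C (purine→pyrimidine, transversion)
base 6: A→G (purine→purine, transition)
base 7: A→G (purine→purine, transition)
base 11: A→G (purine→purine, transition)
base 14: T→A (pyrimidine→purine, transversion)
base 18: G→T (purine→pyrimidine, transversion)
base 23: A→T (purine→pyrimidine, transversion)
base 24: T→C (pyrimidine→pyrimidine, transition)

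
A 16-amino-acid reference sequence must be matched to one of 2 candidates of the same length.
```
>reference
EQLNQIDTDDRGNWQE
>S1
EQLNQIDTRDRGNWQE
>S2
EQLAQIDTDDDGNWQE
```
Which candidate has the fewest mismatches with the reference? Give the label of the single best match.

S1

S1 differs at 1 residue; S2 differs at 2 residues. The closest is S1.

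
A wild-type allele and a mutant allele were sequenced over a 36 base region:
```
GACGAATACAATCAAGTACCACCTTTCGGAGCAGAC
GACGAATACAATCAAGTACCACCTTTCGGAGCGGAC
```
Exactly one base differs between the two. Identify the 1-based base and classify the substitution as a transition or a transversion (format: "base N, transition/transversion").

base 33, transition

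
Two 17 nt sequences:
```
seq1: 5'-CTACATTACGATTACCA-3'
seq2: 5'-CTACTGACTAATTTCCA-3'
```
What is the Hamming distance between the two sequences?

Mismatches (1-based): site 5: A→T; site 6: T→G; site 7: T→A; site 8: A→C; site 9: C→T; site 10: G→A; site 14: A→T.

7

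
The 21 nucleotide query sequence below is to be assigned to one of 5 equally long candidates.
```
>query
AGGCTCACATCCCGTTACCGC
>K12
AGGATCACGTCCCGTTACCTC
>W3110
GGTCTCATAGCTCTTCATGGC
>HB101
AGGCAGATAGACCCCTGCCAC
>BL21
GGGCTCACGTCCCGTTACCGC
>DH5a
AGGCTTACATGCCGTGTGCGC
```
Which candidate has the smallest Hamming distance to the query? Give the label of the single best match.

BL21

Hamming distances to query — K12: 3; W3110: 9; HB101: 9; BL21: 2; DH5a: 5.
Smallest is BL21 with 2 mismatches.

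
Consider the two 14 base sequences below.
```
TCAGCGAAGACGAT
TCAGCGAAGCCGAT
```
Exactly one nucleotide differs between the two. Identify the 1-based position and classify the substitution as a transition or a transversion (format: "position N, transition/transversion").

position 10, transversion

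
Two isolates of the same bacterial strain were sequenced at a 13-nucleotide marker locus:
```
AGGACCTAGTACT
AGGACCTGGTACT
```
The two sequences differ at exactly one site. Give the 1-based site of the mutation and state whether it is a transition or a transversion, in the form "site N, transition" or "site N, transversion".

The sequences differ only at site 8: A→G (purine→purine), a transition.

site 8, transition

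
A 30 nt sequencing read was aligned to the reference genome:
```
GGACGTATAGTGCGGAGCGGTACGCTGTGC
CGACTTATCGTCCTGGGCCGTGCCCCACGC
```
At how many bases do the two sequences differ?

12

Comparing position by position, 12 bases differ: 1 (G/C), 5 (G/T), 9 (A/C), 12 (G/C), 14 (G/T), 16 (A/G), 19 (G/C), 22 (A/G), 24 (G/C), 26 (T/C), 27 (G/A), 28 (T/C).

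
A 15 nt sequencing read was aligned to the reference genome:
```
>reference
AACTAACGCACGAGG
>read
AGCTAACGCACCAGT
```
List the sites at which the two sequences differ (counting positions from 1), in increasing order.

2, 12, 15

Differences at site 2 (A→G), site 12 (G→C), site 15 (G→T).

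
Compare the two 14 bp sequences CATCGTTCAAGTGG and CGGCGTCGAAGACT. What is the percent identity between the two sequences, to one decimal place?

50.0%

7 positions differ (2, 3, 7, 8, 12, 13, 14), so 7 of 14 match: 7/14 = 50%.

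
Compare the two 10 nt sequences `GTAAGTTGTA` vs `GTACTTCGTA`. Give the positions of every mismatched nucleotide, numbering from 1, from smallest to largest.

Scanning 1-based: 4: A/C; 5: G/T; 7: T/C.

4, 5, 7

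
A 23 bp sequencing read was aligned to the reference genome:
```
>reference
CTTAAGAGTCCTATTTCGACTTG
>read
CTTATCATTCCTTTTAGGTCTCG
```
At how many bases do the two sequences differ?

8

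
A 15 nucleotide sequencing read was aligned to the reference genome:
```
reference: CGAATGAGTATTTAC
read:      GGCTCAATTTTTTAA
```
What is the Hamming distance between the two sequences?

8

The sequences differ at sites 1, 3, 4, 5, 6, 8, 10, 15 (1-based) — 8 in total.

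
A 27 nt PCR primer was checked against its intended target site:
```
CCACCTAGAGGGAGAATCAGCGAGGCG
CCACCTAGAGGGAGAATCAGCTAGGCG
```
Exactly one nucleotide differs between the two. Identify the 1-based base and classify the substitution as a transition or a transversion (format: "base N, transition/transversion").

base 22, transversion

The sequences differ only at base 22: G→T (purine→pyrimidine), a transversion.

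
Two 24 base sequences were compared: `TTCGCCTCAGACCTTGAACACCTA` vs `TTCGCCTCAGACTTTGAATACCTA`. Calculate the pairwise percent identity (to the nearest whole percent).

Mismatches at positions 13, 19 (1-based): 2 of 24.
Identical positions: 22/24 = 91.67% → 92%.

92%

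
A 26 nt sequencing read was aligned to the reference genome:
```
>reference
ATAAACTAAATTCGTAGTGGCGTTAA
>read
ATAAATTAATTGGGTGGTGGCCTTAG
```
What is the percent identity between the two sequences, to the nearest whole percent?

7 positions differ (6, 10, 12, 13, 16, 22, 26), so 19 of 26 match: 19/26 = 73.08%.

73%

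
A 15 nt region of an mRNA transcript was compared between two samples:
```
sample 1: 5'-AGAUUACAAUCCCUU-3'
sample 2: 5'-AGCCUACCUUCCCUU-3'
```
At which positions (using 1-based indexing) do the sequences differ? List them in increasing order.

Scanning 1-based: 3: A/C; 4: U/C; 8: A/C; 9: A/U.

3, 4, 8, 9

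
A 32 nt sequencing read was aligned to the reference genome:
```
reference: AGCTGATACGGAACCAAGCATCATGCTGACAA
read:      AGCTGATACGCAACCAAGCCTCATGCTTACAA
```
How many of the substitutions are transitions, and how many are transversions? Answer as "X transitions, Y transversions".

Mismatches (1-based):
base 11: G→C (purine→pyrimidine, transversion)
base 20: A→C (purine→pyrimidine, transversion)
base 28: G→T (purine→pyrimidine, transversion)

0 transitions, 3 transversions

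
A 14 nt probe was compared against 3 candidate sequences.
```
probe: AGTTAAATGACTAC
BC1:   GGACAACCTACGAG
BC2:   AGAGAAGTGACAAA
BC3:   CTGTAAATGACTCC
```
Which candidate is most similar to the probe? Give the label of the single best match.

BC1 differs at 8 positions; BC2 differs at 5 positions; BC3 differs at 4 positions. The closest is BC3.

BC3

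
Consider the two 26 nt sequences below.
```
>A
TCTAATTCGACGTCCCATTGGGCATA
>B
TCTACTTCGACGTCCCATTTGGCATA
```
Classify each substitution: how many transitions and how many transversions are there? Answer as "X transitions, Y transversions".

Mismatches (1-based):
site 5: A→C (purine→pyrimidine, transversion)
site 20: G→T (purine→pyrimidine, transversion)

0 transitions, 2 transversions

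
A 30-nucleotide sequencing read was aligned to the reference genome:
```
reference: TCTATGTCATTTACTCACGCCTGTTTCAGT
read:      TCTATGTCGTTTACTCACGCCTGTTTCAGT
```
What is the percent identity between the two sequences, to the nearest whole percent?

1 position differs (9), so 29 of 30 match: 29/30 = 96.67%.

97%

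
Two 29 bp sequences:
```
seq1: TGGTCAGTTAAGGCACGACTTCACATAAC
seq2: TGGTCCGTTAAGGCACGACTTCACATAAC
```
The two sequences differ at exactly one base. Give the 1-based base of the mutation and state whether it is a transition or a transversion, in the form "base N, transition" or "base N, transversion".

base 6, transversion

The sequences differ only at base 6: A→C (purine→pyrimidine), a transversion.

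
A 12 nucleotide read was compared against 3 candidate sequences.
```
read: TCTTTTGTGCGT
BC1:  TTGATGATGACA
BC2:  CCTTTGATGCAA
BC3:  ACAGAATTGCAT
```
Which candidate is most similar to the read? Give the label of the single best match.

BC2

Hamming distances to read — BC1: 8; BC2: 5; BC3: 7.
Smallest is BC2 with 5 mismatches.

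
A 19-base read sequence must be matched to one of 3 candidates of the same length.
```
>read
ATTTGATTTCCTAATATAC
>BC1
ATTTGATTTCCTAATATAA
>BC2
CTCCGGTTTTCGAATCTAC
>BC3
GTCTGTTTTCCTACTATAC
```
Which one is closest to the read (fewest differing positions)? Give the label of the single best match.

BC1 differs at 1 position; BC2 differs at 7 positions; BC3 differs at 4 positions. The closest is BC1.

BC1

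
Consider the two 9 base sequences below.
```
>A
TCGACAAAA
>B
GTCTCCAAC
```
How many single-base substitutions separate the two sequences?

6

Comparing position by position, 6 sites differ: 1 (T/G), 2 (C/T), 3 (G/C), 4 (A/T), 6 (A/C), 9 (A/C).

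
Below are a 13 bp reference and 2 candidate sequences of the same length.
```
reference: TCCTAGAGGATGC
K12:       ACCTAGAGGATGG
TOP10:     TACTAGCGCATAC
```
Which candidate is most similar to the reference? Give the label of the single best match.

Hamming distances to reference — K12: 2; TOP10: 4.
Smallest is K12 with 2 mismatches.

K12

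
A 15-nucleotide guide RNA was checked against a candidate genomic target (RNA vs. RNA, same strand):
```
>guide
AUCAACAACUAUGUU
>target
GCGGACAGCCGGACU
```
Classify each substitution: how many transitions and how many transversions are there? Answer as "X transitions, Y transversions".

8 transitions, 2 transversions

Mismatches (1-based):
position 1: A→G (purine→purine, transition)
position 2: U→C (pyrimidine→pyrimidine, transition)
position 3: C→G (pyrimidine→purine, transversion)
position 4: A→G (purine→purine, transition)
position 8: A→G (purine→purine, transition)
position 10: U→C (pyrimidine→pyrimidine, transition)
position 11: A→G (purine→purine, transition)
position 12: U→G (pyrimidine→purine, transversion)
position 13: G→A (purine→purine, transition)
position 14: U→C (pyrimidine→pyrimidine, transition)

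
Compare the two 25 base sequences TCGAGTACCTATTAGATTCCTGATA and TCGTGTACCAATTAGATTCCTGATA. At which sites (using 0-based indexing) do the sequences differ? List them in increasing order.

Differences at site 3 (A→T), site 9 (T→A).

3, 9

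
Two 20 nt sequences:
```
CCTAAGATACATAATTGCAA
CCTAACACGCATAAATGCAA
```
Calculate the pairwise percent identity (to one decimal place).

80.0%

Mismatches at positions 6, 8, 9, 15 (1-based): 4 of 20.
Identical positions: 16/20 = 80% → 80.0%.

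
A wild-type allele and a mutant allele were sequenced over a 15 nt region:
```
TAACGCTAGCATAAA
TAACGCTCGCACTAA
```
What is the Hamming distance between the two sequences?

Comparing position by position, 3 positions differ: 8 (A/C), 12 (T/C), 13 (A/T).

3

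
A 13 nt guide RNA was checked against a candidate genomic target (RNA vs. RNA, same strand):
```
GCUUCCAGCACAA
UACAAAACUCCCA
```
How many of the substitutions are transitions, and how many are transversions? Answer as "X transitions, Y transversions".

2 transitions, 8 transversions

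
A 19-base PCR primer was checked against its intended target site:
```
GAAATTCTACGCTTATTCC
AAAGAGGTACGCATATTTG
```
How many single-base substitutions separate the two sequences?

Comparing position by position, 8 bases differ: 1 (G/A), 4 (A/G), 5 (T/A), 6 (T/G), 7 (C/G), 13 (T/A), 18 (C/T), 19 (C/G).

8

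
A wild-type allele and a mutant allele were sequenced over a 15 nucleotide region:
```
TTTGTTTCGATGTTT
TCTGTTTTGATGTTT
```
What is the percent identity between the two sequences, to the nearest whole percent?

87%

Mismatches at positions 2, 8 (1-based): 2 of 15.
Identical positions: 13/15 = 86.67% → 87%.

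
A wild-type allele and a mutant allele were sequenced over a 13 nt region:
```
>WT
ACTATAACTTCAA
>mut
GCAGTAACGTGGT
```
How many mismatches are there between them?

7

Comparing position by position, 7 sites differ: 1 (A/G), 3 (T/A), 4 (A/G), 9 (T/G), 11 (C/G), 12 (A/G), 13 (A/T).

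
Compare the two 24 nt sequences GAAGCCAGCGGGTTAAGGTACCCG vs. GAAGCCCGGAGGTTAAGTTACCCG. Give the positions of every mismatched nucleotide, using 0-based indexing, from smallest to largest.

Differences at position 6 (A→C), position 8 (C→G), position 9 (G→A), position 17 (G→T).

6, 8, 9, 17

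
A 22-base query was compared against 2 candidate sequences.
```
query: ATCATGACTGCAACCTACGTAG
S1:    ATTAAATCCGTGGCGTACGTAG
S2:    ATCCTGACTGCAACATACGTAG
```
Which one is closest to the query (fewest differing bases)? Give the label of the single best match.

S2

S1 differs at 9 bases; S2 differs at 2 bases. The closest is S2.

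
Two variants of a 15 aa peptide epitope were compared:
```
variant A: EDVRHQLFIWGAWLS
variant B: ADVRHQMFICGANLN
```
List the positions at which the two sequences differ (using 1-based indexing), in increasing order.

Scanning 1-based: 1: E/A; 7: L/M; 10: W/C; 13: W/N; 15: S/N.

1, 7, 10, 13, 15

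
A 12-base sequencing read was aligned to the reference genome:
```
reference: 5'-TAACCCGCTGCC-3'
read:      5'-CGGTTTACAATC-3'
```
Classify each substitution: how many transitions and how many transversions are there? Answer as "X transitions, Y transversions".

9 transitions, 1 transversion

Mismatches (1-based):
base 1: T→C (pyrimidine→pyrimidine, transition)
base 2: A→G (purine→purine, transition)
base 3: A→G (purine→purine, transition)
base 4: C→T (pyrimidine→pyrimidine, transition)
base 5: C→T (pyrimidine→pyrimidine, transition)
base 6: C→T (pyrimidine→pyrimidine, transition)
base 7: G→A (purine→purine, transition)
base 9: T→A (pyrimidine→purine, transversion)
base 10: G→A (purine→purine, transition)
base 11: C→T (pyrimidine→pyrimidine, transition)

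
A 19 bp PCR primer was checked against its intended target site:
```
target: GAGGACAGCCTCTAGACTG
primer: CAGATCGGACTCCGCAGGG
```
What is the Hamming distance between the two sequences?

10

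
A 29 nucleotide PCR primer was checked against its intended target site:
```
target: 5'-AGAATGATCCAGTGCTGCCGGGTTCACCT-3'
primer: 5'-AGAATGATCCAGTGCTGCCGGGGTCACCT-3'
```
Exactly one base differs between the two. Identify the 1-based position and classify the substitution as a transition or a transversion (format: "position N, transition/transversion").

The sequences differ only at position 23: T→G (pyrimidine→purine), a transversion.

position 23, transversion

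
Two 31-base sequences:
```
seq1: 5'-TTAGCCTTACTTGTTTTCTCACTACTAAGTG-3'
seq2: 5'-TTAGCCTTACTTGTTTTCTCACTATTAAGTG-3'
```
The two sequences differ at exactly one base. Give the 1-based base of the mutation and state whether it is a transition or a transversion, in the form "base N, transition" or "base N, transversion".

The sequences differ only at base 25: C→T (pyrimidine→pyrimidine), a transition.

base 25, transition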